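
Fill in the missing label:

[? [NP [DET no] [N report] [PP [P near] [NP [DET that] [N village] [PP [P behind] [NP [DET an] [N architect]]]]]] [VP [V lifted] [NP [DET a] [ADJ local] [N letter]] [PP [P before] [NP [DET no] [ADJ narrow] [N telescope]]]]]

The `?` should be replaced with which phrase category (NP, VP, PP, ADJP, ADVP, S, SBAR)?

A constituent whose immediate children are NP, VP is a clause: S.

S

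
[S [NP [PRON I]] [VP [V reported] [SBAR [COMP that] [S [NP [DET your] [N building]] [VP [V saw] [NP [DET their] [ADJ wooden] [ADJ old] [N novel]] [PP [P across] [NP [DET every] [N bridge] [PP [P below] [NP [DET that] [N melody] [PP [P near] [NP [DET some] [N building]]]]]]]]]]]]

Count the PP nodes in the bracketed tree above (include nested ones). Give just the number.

3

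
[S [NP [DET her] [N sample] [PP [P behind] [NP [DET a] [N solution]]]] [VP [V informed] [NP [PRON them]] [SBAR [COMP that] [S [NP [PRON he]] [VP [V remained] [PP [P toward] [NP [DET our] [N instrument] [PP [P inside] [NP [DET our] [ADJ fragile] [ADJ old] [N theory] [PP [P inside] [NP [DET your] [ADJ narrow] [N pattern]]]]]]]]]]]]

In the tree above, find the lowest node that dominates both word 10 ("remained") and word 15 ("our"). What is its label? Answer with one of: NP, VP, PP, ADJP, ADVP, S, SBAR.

The smallest bracket enclosing both words is [VP remained toward our instrument inside our fragile old theory inside your narrow pattern], so the label is VP.

VP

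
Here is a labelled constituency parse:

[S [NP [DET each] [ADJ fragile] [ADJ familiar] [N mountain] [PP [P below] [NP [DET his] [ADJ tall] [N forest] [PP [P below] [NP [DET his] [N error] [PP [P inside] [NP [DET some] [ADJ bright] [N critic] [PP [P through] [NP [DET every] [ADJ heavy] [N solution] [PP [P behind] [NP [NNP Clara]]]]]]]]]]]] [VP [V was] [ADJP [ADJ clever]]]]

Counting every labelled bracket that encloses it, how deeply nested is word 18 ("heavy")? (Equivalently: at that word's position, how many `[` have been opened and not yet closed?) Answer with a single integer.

11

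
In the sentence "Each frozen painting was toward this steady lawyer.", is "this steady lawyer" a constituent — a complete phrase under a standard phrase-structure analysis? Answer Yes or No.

The sequence corresponds to a single NP node — the noun phrase "this steady lawyer".

Yes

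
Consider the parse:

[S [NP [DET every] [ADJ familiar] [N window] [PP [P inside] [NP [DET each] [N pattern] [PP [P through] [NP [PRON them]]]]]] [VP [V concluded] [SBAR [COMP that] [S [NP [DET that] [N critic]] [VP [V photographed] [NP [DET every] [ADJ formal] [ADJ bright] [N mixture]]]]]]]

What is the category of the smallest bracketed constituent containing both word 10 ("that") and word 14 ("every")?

SBAR

Both words fall inside [SBAR that that critic photographed every formal bright mixture] (words 10–17), and no smaller constituent contains them both. Label: SBAR.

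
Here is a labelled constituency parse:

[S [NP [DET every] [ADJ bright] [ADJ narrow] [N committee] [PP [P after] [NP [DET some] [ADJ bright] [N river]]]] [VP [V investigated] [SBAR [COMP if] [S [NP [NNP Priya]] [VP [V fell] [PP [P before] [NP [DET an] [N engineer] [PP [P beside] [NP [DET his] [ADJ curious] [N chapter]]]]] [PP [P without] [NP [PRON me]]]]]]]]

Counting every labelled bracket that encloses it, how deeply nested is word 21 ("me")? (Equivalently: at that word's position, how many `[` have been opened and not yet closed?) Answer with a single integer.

8

The word sits inside PRON, which is inside NP, inside PP, inside VP, inside S, inside SBAR, inside VP, inside S — 8 brackets in all.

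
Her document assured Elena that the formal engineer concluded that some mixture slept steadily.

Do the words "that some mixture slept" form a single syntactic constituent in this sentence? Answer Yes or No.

No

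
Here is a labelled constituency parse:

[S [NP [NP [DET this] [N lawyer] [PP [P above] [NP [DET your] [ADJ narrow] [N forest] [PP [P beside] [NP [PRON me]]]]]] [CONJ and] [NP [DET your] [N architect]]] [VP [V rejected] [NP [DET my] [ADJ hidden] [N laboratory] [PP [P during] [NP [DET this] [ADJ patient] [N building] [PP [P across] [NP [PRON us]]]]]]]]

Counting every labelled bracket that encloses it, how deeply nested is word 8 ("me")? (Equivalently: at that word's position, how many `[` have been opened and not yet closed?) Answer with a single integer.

8

Counting open brackets not yet closed at "me": [S [NP [NP [PP [NP [PP [NP [PRON = 8.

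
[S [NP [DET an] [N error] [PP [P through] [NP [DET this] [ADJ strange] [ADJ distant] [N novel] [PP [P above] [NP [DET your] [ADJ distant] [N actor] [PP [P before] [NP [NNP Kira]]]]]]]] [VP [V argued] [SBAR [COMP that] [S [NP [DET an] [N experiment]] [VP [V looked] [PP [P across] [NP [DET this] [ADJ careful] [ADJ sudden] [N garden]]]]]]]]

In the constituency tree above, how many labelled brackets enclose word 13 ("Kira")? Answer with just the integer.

Path from the root down to the word: S → NP → PP → NP → PP → NP → PP → NP → NNP. That is 9 enclosing brackets.

9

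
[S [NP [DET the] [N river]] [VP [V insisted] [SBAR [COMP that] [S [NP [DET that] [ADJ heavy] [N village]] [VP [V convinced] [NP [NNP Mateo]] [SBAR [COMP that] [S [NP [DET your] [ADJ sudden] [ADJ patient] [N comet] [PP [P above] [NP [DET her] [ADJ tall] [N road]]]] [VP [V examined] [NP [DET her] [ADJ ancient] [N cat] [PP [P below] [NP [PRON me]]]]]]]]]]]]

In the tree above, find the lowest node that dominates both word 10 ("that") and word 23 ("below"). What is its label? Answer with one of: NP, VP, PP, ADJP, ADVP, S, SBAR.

SBAR

Both words fall inside [SBAR that your sudden patient comet above her tall road examined her ancient cat below me] (words 10–24), and no smaller constituent contains them both. Label: SBAR.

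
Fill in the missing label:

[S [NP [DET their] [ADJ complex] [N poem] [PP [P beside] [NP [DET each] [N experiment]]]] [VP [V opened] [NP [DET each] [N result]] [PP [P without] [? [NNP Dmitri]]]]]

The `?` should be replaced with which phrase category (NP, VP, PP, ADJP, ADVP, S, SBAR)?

NP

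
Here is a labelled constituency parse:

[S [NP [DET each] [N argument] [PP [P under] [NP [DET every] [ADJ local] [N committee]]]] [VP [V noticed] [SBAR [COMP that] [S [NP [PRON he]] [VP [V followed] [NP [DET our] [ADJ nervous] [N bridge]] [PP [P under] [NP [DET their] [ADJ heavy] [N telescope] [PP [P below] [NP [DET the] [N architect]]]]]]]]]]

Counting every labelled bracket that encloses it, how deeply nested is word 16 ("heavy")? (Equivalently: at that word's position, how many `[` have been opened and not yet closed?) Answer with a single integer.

Path from the root down to the word: S → VP → SBAR → S → VP → PP → NP → ADJ. That is 8 enclosing brackets.

8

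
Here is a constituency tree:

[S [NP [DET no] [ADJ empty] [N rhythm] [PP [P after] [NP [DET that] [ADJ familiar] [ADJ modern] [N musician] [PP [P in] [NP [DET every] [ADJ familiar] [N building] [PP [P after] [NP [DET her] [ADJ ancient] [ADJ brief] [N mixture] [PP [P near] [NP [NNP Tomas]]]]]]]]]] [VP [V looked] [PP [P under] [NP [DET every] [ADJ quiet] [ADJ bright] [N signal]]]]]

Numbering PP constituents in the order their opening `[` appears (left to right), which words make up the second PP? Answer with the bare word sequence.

in every familiar building after her ancient brief mixture near Tomas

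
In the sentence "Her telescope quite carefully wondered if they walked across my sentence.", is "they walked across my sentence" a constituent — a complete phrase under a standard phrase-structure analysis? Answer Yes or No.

The sequence corresponds to a single S node — the clause "they walked across my sentence".

Yes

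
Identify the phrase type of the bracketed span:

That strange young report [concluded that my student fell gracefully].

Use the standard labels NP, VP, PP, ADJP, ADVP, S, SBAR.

VP

The bracketed span "concluded that my student fell gracefully" is headed by "concluded", making it a verb phrase (VP).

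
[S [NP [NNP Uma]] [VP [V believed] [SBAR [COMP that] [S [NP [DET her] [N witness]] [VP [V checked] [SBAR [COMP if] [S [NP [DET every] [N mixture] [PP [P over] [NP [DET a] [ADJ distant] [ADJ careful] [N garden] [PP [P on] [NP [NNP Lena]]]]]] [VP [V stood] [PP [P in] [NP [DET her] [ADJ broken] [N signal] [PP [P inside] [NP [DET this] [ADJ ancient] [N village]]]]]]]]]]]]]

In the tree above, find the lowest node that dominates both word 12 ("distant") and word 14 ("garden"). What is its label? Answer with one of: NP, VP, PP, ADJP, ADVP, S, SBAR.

NP

Word 12 lies under S → VP → SBAR → S → VP → SBAR → S → NP → PP → NP → ADJ; word 14 lies under S → VP → SBAR → S → VP → SBAR → S → NP → PP → NP → N. The lowest shared node is the NP.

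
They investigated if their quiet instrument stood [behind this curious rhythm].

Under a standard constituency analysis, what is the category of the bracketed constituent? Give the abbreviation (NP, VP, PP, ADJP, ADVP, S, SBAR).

PP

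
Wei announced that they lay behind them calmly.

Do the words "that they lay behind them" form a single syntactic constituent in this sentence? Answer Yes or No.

No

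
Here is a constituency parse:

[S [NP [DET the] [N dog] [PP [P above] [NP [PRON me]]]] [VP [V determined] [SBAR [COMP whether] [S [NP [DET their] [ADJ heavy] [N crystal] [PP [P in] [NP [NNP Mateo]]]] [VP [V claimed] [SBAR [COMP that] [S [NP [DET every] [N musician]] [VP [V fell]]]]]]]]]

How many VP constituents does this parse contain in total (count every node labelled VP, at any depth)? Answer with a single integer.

The VP constituents are: [VP determined whether their heavy crystal in Mateo claimed that every musician fell]; [VP claimed that every musician fell]; [VP fell]. Total: 3.

3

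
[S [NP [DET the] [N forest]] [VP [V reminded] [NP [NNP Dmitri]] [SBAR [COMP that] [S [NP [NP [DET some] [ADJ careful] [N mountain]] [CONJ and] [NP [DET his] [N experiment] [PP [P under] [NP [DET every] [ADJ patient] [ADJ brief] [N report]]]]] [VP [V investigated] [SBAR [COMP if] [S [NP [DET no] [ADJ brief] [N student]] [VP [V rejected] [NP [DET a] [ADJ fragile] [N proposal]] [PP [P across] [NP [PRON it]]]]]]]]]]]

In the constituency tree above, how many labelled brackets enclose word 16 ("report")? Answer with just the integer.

Counting open brackets not yet closed at "report": [S [VP [SBAR [S [NP [NP [PP [NP [N = 9.

9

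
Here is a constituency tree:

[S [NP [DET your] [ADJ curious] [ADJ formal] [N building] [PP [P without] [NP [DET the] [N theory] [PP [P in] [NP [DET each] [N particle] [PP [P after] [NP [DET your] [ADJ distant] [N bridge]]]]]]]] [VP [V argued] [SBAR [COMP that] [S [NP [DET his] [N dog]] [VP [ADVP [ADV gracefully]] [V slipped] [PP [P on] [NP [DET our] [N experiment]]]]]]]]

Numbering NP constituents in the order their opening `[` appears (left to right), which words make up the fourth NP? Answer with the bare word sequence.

The NP opening brackets appear, in order, over: "your curious formal building without the theory in each particle after your distant bridge"; "the theory in each particle after your distant bridge"; "each particle after your distant bridge"; "your distant bridge"; "his dog"; "our experiment". The fourth one spans "your distant bridge".

your distant bridge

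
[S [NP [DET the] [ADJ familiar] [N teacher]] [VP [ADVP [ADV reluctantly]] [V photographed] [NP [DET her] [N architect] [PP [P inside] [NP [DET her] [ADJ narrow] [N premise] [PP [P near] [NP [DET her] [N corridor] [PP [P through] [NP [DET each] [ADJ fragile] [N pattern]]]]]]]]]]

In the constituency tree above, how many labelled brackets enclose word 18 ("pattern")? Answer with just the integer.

The word sits inside N, which is inside NP, inside PP, inside NP, inside PP, inside NP, inside PP, inside NP, inside VP, inside S — 10 brackets in all.

10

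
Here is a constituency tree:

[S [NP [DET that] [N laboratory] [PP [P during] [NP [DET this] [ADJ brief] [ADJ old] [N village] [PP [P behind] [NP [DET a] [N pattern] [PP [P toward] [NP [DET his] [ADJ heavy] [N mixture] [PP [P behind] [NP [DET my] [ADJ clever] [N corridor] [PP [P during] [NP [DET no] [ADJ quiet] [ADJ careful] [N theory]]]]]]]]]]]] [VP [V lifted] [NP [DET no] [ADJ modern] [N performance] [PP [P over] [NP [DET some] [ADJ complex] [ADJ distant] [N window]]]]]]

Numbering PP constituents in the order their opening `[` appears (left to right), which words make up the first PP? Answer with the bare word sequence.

The PP opening brackets appear, in order, over: "during this brief old village behind a pattern toward his heavy mixture behind my clever corridor during no quiet careful theory"; "behind a pattern toward his heavy mixture behind my clever corridor during no quiet careful theory"; "toward his heavy mixture behind my clever corridor during no quiet careful theory"; "behind my clever corridor during no quiet careful theory"; "during no quiet careful theory"; "over some complex distant window". The first one spans "during this brief old village behind a pattern toward his heavy mixture behind my clever corridor during no quiet careful theory".

during this brief old village behind a pattern toward his heavy mixture behind my clever corridor during no quiet careful theory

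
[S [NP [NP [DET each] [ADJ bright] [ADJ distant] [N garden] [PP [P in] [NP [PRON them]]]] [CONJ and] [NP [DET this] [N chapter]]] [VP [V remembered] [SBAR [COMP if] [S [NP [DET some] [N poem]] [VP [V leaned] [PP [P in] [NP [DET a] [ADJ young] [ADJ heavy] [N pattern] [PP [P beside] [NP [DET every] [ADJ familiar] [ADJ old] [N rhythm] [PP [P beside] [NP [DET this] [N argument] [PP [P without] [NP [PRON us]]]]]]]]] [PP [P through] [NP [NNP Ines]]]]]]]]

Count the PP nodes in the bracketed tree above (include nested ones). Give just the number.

6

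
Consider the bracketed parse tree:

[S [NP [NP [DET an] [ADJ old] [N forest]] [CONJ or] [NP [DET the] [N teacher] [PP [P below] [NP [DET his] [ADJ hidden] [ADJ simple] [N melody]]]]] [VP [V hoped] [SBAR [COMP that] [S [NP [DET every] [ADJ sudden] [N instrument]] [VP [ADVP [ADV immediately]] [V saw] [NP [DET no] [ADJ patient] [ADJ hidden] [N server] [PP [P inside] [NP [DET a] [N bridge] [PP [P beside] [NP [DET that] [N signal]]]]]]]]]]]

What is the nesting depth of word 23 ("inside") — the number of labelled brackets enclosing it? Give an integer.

8

Counting open brackets not yet closed at "inside": [S [VP [SBAR [S [VP [NP [PP [P = 8.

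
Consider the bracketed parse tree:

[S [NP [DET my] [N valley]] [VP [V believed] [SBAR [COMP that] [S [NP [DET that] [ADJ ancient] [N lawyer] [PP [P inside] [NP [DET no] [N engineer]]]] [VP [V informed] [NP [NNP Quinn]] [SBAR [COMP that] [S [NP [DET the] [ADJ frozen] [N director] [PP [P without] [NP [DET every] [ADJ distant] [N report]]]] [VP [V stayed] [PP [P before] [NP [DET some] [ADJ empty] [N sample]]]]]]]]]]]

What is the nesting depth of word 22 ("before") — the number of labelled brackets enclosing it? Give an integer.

10

The word sits inside P, which is inside PP, inside VP, inside S, inside SBAR, inside VP, inside S, inside SBAR, inside VP, inside S — 10 brackets in all.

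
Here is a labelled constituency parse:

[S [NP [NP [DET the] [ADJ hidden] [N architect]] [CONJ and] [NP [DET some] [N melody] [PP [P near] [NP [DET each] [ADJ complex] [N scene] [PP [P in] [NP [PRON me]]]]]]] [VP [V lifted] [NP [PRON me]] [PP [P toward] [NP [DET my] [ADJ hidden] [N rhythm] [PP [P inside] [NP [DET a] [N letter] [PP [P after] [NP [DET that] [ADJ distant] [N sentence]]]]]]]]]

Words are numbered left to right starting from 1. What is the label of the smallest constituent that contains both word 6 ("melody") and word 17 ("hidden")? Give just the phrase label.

S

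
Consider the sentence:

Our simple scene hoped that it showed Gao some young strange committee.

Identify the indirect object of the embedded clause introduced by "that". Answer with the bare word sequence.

Gao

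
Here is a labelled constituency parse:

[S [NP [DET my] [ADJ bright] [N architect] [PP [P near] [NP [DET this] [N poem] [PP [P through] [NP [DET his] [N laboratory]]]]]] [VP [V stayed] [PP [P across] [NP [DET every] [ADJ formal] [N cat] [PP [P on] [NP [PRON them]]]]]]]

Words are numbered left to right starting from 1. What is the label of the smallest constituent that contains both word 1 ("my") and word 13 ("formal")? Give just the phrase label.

Both words fall inside [S my bright architect near this poem through his laboratory stayed across every formal cat on them] (words 1–16), and no smaller constituent contains them both. Label: S.

S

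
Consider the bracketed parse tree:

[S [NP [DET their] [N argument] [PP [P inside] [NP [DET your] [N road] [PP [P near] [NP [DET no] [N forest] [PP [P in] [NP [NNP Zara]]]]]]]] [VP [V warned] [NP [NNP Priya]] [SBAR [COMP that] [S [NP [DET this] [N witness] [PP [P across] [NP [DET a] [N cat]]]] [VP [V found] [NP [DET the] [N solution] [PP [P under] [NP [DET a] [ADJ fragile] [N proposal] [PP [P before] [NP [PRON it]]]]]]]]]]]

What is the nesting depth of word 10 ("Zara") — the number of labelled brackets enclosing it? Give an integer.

9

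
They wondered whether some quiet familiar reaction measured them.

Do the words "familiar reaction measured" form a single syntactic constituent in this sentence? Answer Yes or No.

The smallest constituent containing the whole sequence is the clause [S some quiet familiar reaction measured them], but the sequence is only part of it — it straddles the boundary between noun phrase "some quiet familiar reaction" and verb phrase "measured them".

No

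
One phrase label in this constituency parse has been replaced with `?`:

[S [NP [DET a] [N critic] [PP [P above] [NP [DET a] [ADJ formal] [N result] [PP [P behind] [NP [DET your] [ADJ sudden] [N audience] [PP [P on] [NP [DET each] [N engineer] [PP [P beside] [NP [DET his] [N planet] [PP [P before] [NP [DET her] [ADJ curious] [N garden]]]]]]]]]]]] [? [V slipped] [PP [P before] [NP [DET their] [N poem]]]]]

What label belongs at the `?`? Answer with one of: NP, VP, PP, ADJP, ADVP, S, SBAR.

VP

The `?` node immediately contains: V 'slipped', PP. That is the internal structure of a verb phrase, so the label is VP.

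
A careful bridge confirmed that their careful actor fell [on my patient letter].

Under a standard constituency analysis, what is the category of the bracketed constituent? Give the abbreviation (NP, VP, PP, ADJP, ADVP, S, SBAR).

The span is built around the preposition "on" — a prepositional phrase (PP).

PP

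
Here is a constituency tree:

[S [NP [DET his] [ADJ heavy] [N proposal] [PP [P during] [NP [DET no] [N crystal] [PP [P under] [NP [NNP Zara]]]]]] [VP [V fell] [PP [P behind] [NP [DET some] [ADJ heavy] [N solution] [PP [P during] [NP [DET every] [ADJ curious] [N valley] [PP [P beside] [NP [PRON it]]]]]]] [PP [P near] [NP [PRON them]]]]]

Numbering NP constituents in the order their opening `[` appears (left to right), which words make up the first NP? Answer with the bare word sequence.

Opening `[NP` markers occur at word positions 1, 5, 8, 11, 15, 19, 21; the first of these opens the constituent [NP his heavy proposal during no crystal under Zara].

his heavy proposal during no crystal under Zara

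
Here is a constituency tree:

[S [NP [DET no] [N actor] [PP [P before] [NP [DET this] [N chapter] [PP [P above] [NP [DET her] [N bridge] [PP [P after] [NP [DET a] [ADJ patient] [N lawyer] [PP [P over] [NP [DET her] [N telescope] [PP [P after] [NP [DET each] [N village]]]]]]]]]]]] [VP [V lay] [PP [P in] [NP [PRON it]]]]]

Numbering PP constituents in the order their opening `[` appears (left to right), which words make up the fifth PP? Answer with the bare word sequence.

after each village

In left-to-right order the PP constituents are "before this chapter above her bridge after a patient lawyer over her telescope after each village"; "above her bridge after a patient lawyer over her telescope after each village"; "after a patient lawyer over her telescope after each village"; "over her telescope after each village"; "after each village"; "in it". Number 5 is "after each village".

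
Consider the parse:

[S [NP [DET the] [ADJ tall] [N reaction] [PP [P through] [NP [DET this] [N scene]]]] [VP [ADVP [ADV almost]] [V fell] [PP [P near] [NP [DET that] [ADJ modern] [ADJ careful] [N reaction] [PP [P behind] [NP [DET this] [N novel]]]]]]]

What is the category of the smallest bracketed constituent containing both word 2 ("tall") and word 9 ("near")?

S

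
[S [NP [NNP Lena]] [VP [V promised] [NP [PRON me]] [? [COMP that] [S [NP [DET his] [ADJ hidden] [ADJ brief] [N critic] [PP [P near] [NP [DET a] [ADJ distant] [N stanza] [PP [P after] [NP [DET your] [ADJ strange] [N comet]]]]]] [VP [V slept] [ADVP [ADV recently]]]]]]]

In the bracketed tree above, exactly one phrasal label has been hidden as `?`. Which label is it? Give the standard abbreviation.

SBAR

A constituent whose immediate children are COMP 'that', S is a subordinate clause: SBAR.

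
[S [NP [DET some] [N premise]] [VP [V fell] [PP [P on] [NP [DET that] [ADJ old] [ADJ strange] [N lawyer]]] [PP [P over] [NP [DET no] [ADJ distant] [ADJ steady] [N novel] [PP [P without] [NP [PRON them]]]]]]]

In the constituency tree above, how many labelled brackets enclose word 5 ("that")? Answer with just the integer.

Counting open brackets not yet closed at "that": [S [VP [PP [NP [DET = 5.

5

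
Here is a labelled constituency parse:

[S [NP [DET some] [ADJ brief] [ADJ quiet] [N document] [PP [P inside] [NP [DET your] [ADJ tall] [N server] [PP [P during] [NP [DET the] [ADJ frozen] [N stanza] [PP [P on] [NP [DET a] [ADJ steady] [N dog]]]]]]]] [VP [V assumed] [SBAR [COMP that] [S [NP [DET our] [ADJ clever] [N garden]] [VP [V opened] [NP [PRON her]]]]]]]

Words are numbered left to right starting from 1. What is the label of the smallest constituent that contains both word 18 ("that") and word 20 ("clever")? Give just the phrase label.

Both words fall inside [SBAR that our clever garden opened her] (words 18–23), and no smaller constituent contains them both. Label: SBAR.

SBAR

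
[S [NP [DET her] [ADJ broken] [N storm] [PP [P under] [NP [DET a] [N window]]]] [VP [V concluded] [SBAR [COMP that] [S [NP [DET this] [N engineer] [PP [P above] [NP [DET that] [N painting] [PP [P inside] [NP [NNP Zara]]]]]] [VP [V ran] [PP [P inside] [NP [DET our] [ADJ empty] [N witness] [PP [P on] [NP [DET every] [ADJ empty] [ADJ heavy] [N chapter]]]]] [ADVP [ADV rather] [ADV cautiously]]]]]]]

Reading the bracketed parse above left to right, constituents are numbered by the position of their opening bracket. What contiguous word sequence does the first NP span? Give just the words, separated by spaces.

Opening `[NP` markers occur at word positions 1, 5, 9, 12, 15, 18, 22; the first of these opens the constituent [NP her broken storm under a window].

her broken storm under a window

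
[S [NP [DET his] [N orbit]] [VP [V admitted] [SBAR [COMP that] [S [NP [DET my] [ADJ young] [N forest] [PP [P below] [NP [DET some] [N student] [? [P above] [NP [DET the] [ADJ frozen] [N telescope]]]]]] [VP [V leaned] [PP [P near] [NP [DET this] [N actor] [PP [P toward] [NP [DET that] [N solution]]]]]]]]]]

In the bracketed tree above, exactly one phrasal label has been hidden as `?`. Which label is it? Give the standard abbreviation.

Looking at what the `?` directly dominates — P 'above', NP — this is a prepositional phrase (PP).

PP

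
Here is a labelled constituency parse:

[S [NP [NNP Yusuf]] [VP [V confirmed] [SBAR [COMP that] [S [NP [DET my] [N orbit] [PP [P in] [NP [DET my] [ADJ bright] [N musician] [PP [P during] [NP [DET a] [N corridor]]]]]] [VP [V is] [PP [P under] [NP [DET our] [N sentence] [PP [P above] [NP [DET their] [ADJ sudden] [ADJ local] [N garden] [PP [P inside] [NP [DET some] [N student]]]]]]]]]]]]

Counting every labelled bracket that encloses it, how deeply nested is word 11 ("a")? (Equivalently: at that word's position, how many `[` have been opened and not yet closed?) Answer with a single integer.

10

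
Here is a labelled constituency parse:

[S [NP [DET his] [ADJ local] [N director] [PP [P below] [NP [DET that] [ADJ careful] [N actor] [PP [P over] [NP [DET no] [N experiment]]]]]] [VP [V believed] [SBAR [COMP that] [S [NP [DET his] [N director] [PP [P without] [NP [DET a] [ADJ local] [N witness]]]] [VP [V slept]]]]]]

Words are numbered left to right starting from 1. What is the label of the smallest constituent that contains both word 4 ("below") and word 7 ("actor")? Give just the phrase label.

PP

The smallest bracket enclosing both words is [PP below that careful actor over no experiment], so the label is PP.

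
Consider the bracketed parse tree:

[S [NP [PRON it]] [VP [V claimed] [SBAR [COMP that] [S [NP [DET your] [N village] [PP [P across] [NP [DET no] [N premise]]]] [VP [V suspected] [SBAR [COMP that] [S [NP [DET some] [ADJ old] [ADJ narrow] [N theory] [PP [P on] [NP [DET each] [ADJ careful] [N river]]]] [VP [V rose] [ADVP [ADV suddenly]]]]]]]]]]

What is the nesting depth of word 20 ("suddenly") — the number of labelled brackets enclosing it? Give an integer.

The word sits inside ADV, which is inside ADVP, inside VP, inside S, inside SBAR, inside VP, inside S, inside SBAR, inside VP, inside S — 10 brackets in all.

10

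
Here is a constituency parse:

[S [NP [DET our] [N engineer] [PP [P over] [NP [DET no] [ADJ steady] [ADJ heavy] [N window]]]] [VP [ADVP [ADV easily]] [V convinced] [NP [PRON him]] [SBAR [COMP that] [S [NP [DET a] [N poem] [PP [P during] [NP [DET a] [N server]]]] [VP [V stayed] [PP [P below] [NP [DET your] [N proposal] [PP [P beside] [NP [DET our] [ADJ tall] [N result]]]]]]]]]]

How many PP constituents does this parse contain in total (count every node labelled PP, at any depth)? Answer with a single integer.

4

Listing each PP by its span: [PP over no steady heavy window]; [PP during a server]; [PP below your proposal beside our tall result]; [PP beside our tall result] — that makes 4.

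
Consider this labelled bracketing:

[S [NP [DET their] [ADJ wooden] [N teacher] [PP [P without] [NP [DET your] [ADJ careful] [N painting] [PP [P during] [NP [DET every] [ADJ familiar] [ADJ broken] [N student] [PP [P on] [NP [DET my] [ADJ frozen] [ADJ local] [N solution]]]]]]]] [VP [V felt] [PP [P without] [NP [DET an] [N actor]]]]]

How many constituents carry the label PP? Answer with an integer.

Scanning left to right, an opening `[PP` appears at word positions 4, 8, 13, 19 — 4 in total.

4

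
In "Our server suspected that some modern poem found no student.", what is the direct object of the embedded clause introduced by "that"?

no student

Within the embedded clause introduced by "that", the direct object of "found" is "no student".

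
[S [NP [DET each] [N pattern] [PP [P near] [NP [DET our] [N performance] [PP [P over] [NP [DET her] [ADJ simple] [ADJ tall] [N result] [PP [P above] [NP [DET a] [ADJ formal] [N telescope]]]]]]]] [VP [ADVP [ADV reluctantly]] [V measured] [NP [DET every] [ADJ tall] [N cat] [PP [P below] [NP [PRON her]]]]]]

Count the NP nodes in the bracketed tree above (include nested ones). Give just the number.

6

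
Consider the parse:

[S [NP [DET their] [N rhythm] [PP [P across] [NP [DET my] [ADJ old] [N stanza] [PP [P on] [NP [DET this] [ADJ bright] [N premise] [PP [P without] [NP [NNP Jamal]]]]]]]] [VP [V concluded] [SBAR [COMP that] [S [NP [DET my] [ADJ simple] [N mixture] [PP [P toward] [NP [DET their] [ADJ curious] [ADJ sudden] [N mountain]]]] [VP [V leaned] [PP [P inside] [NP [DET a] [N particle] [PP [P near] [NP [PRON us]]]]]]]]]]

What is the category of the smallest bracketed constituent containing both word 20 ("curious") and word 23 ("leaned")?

S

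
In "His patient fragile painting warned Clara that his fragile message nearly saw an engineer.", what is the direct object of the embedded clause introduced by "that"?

an engineer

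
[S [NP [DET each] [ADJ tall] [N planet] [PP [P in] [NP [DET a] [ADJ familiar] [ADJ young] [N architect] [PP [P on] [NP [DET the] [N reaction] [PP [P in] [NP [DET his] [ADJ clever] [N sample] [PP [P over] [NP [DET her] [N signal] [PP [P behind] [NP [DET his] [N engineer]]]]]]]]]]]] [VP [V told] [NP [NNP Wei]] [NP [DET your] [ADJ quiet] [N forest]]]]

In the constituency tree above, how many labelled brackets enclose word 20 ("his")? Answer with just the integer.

13

Path from the root down to the word: S → NP → PP → NP → PP → NP → PP → NP → PP → NP → PP → NP → DET. That is 13 enclosing brackets.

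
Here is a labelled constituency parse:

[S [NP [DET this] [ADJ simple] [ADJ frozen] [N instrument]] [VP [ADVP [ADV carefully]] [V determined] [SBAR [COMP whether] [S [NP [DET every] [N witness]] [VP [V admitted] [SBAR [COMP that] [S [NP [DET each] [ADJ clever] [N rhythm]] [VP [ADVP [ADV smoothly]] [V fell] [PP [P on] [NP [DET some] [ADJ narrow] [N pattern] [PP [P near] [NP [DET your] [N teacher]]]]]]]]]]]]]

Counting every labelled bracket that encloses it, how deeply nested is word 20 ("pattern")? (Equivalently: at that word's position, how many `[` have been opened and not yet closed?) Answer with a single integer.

The word sits inside N, which is inside NP, inside PP, inside VP, inside S, inside SBAR, inside VP, inside S, inside SBAR, inside VP, inside S — 11 brackets in all.

11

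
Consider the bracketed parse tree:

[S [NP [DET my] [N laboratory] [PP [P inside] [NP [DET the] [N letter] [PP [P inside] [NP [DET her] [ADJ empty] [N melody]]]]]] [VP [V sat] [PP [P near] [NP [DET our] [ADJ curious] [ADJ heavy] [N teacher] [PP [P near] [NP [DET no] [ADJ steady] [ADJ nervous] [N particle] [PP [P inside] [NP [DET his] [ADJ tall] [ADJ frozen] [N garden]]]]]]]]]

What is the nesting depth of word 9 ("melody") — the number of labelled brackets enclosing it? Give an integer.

7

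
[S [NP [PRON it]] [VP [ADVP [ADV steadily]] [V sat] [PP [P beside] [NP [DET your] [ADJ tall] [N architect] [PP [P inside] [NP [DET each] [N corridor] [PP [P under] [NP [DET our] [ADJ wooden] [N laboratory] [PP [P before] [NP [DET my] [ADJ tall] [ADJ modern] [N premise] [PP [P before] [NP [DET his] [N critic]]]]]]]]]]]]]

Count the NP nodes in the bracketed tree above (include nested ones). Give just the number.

6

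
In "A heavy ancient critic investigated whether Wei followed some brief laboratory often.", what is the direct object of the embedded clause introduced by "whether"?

some brief laboratory

"followed" heads the VP of the embedded clause introduced by "whether", and "some brief laboratory" is its direct object.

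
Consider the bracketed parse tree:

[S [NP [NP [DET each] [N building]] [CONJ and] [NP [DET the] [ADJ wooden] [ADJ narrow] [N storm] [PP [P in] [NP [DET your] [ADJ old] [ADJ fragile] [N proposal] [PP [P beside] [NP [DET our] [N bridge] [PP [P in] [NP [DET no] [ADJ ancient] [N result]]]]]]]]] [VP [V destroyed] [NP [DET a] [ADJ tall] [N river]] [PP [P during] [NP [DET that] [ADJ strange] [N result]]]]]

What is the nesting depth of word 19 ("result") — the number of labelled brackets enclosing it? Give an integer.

10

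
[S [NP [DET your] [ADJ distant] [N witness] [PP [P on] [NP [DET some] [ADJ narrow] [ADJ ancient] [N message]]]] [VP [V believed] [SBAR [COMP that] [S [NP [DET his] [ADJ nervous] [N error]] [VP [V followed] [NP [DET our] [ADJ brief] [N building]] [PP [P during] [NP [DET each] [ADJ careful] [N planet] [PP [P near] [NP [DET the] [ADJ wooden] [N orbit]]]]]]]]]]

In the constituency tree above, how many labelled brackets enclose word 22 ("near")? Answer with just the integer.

9

Path from the root down to the word: S → VP → SBAR → S → VP → PP → NP → PP → P. That is 9 enclosing brackets.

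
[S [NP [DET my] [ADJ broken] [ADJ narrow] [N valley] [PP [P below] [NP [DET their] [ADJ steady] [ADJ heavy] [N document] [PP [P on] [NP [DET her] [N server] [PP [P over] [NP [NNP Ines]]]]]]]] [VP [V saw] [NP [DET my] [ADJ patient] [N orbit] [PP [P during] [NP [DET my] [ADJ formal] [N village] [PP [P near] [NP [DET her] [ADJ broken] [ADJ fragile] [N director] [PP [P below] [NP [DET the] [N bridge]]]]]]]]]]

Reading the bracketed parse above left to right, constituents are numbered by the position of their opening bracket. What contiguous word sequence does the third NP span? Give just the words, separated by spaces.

her server over Ines

In left-to-right order the NP constituents are "my broken narrow valley below their steady heavy document on her server over Ines"; "their steady heavy document on her server over Ines"; "her server over Ines"; "Ines"; "my patient orbit during my formal village near her broken fragile director below the bridge"; "my formal village near her broken fragile director below the bridge"; "her broken fragile director below the bridge"; "the bridge". Number 3 is "her server over Ines".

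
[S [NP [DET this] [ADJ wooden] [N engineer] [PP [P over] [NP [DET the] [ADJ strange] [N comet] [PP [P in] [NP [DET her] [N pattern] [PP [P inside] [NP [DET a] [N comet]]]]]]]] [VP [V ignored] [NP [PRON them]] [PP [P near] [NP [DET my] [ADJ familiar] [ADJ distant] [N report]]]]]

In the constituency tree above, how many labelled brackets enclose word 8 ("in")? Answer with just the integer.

6

Path from the root down to the word: S → NP → PP → NP → PP → P. That is 6 enclosing brackets.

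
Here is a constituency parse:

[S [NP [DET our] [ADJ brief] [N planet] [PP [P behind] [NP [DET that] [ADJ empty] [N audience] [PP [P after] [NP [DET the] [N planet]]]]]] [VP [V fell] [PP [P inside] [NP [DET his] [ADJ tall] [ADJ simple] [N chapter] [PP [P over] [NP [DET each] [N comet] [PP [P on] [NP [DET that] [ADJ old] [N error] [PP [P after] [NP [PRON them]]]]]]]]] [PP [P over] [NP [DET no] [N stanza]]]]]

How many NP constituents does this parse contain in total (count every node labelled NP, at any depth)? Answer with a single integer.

8

The NP constituents are: [NP our brief planet behind that empty audience after the planet]; [NP that empty audience after the planet]; [NP the planet]; [NP his tall simple chapter over each comet on that old error after them]; [NP each comet on that old error after them]; [NP that old error after them] …. Total: 8.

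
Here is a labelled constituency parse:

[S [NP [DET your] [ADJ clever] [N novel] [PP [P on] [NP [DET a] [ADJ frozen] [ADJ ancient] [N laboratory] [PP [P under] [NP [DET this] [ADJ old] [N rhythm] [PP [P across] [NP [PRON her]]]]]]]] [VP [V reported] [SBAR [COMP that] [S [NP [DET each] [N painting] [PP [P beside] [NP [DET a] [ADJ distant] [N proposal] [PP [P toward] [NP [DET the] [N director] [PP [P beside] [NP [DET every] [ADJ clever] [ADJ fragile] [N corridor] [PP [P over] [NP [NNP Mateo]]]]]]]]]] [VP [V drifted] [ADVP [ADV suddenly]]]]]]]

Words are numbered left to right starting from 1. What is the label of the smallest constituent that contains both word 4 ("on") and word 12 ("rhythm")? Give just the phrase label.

PP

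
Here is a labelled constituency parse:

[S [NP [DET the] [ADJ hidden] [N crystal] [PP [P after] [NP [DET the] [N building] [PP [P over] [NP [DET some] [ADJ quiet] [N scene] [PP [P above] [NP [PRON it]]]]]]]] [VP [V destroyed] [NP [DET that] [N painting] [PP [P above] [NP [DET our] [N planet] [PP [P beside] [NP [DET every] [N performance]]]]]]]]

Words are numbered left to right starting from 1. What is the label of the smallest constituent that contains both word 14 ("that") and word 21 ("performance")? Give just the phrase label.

Both words fall inside [NP that painting above our planet beside every performance] (words 14–21), and no smaller constituent contains them both. Label: NP.

NP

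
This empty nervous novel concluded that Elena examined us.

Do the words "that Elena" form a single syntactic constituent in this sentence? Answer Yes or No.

The smallest constituent containing the whole sequence is the subordinate clause [SBAR that Elena examined us], but the sequence is only part of it — it straddles the boundary between complementizer "that" and clause "Elena examined us".

No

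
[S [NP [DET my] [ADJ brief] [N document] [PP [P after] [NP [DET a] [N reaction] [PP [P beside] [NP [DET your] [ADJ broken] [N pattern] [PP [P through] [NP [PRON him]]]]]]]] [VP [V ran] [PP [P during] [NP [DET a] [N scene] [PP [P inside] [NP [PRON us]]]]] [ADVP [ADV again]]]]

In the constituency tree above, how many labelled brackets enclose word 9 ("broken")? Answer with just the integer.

7

The word sits inside ADJ, which is inside NP, inside PP, inside NP, inside PP, inside NP, inside S — 7 brackets in all.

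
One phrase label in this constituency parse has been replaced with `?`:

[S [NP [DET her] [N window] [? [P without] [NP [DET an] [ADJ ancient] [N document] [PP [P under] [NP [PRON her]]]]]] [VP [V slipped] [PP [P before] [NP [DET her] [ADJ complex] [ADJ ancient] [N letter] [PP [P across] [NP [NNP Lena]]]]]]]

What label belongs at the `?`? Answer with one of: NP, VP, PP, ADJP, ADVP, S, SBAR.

PP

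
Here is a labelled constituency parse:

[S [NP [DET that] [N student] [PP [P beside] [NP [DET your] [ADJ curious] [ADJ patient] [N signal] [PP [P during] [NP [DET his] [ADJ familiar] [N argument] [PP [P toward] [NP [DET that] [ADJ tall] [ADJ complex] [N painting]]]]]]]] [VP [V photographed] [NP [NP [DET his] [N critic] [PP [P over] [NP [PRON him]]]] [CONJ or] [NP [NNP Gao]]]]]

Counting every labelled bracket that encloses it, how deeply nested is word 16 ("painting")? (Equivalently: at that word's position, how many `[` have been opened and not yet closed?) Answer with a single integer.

Path from the root down to the word: S → NP → PP → NP → PP → NP → PP → NP → N. That is 9 enclosing brackets.

9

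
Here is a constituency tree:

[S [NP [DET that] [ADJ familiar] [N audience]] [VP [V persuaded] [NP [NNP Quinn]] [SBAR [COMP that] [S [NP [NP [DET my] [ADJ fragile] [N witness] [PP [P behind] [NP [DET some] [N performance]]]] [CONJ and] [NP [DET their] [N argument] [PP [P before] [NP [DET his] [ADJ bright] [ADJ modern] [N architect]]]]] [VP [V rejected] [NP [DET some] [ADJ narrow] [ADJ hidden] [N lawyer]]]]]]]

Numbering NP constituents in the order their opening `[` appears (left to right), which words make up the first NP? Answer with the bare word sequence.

that familiar audience

In left-to-right order the NP constituents are "that familiar audience"; "Quinn"; "my fragile witness behind some performance and their argument before his bright modern architect"; "my fragile witness behind some performance"; "some performance"; "their argument before his bright modern architect"; "his bright modern architect"; "some narrow hidden lawyer". Number 1 is "that familiar audience".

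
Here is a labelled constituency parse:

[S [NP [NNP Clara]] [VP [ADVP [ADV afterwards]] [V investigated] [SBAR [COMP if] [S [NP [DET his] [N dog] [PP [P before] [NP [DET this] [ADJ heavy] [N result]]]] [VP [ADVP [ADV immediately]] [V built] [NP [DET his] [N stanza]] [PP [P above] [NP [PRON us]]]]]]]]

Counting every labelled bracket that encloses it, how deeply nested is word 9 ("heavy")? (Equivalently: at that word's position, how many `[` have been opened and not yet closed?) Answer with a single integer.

8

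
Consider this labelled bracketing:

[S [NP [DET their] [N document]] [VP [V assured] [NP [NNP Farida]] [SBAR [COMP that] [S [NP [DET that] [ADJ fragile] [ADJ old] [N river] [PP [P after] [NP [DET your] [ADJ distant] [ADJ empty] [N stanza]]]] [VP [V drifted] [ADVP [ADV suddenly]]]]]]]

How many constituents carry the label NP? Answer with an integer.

4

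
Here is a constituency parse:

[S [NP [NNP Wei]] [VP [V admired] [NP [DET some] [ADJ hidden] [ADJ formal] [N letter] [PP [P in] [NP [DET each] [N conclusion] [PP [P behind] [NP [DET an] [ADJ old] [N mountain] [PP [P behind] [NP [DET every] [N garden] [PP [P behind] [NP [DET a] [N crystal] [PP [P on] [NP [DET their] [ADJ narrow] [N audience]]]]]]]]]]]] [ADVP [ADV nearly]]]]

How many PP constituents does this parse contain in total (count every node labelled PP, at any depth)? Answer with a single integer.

Listing each PP by its span: [PP in each conclusion behind an old mountain behind every garden behind a crystal on their narrow audience]; [PP behind an old mountain behind every garden behind a crystal on their narrow audience]; [PP behind every garden behind a crystal on their narrow audience]; [PP behind a crystal on their narrow audience]; [PP on their narrow audience] — that makes 5.

5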